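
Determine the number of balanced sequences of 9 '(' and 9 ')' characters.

A balanced arrangement of 9 bracket pairs is a Dyck word of semilength 9, so the count is C_9.
C_9 = 4862.

4862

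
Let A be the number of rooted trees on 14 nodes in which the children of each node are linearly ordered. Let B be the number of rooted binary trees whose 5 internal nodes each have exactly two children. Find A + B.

Rooted ordered (plane) trees on m nodes have m−1 edges and are counted by C_{m−1}; m = 14 gives C_13. So A = C_13 = 742900.
The number of full binary trees on 5 internal nodes is the Catalan number C_5. So B = C_5 = 42.
A + B = 742900 + 42 = 742942.

742942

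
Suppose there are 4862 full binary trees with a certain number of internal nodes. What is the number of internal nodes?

Full binary trees with n internal nodes are counted by C_n. Since C_9 = 4862, the index is 9.

9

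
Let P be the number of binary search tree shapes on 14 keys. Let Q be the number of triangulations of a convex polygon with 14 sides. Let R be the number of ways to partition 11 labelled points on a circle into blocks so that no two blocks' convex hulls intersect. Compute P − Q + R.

There are C_n binary search tree shapes on n keys; with n = 14 that is C_14. So P = C_14 = 2674440.
The number of triangulations of a 14-gon is the Catalan number C_12 (index = sides − 2). So Q = C_12 = 208012.
The non-crossing partitions of [11] form a lattice of size C_11. So R = C_11 = 58786.
P − Q + R = 2674440 − 208012 + 58786 = 2525214.

2525214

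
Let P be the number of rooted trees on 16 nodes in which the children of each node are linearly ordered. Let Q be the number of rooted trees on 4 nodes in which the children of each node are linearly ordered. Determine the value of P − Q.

A rooted plane tree on 16 nodes has 15 edges, and such trees are counted by C_15. So P = C_15 = 9694845.
A rooted plane tree on 4 nodes has 3 edges, and such trees are counted by C_3. So Q = C_3 = 5.
P − Q = 9694845 − 5 = 9694840.

9694840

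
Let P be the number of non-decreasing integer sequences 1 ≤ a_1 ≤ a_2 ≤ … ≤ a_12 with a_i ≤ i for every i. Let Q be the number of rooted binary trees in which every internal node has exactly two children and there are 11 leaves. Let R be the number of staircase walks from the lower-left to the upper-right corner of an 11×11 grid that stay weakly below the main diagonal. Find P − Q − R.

Such sub-staircase sequences of length n are counted by C_n; here n = 12. So P = C_12 = 208012.
Full binary trees with 11 leaves have 11−1 = 10 internal nodes, so there are C_10 of them. So Q = C_10 = 16796.
Sub-diagonal monotone paths from (0,0) to (11,11) biject with Dyck paths of semilength 11, giving C_11. So R = C_11 = 58786.
P − Q − R = 208012 − 16796 − 58786 = 132430.

132430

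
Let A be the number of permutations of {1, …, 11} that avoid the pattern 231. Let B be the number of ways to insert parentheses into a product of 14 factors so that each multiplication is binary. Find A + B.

801686

Permutations of [n] avoiding any single length-3 pattern are counted by C_n; here n = 11. So A = C_11 = 58786.
Parenthesizations of m factors correspond to full binary trees with m leaves, counted by C_{m−1}; m = 14 gives C_13. So B = C_13 = 742900.
A + B = 58786 + 742900 = 801686.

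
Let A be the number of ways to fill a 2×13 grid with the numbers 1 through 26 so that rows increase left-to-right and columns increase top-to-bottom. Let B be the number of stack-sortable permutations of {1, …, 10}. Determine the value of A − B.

726104

Standard Young tableaux of shape 2×n are counted by C_n; here n = 13. So A = C_13 = 742900.
By Knuth's characterisation, the stack-sortable permutations of length 10 are the 231-avoiders, numbering C_10. So B = C_10 = 16796.
A − B = 742900 − 16796 = 726104.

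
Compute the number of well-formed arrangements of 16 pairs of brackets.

35357670

A balanced arrangement of 16 bracket pairs is a Dyck word of semilength 16, so the count is C_16.
C_16 = C(32,16)/17 = 601080390/17 = 35357670.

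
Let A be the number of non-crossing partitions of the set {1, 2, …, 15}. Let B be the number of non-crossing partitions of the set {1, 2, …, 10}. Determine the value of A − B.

The non-crossing partitions of [15] form a lattice of size C_15. So A = C_15 = 9694845.
Non-crossing partitions of an n-element set are counted by C_n; here n = 10. So B = C_10 = 16796.
A − B = 9694845 − 16796 = 9678049.

9678049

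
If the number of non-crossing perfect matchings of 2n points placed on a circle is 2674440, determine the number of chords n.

14

Non-crossing pairings of 2n points on a circle are counted by C_n, and C_14 = 2674440.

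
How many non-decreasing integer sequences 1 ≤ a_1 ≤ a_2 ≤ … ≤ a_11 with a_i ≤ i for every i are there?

58786

Weakly increasing sequences with a_i ≤ i biject with Dyck paths of semilength 11, so there are C_11.
C_11 = C(22,11)/12 = 705432/12 = 58786.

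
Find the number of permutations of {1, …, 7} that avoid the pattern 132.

Permutations of [n] avoiding any single length-3 pattern are counted by C_n; here n = 7.
C_7 = C_6 · 2(2·6+1)/(6+2) = 132 · 26/8 = 429.

429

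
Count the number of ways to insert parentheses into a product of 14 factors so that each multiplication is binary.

742900

Parenthesizations of m factors correspond to full binary trees with m leaves, counted by C_{m−1}; m = 14 gives C_13.
C_13 = C(26,13)/14 = 10400600/14 = 742900.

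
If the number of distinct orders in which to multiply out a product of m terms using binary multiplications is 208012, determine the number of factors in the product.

Parenthesizations of m factors are counted by C_{m−1}. The Catalan number equal to 208012 is C_12.
So the index is 12, and the number of factors is 12 + 1 = 13.

13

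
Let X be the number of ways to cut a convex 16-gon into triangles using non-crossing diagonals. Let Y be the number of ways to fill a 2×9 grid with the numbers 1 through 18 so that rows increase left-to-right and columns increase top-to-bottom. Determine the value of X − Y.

2669578

The number of triangulations of a 16-gon is the Catalan number C_14 (index = sides − 2). So X = C_14 = 2674440.
Standard Young tableaux of shape 2×n are counted by C_n; here n = 9. So Y = C_9 = 4862.
X − Y = 2674440 − 4862 = 2669578.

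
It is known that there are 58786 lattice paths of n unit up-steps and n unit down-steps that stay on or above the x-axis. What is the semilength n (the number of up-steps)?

11

Dyck paths of semilength n are counted by C_n, and C_11 = 58786.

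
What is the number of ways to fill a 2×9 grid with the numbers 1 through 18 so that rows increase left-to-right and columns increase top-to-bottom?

4862

Standard Young tableaux of shape 2×n are counted by C_n; here n = 9.
C_9 = C_8 · 2(2·8+1)/(8+2) = 1430 · 34/10 = 4862.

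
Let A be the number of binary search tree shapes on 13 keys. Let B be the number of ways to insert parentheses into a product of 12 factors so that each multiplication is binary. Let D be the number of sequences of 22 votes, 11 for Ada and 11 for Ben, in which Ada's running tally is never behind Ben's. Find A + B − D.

742900

Rooted binary trees with 13 nodes (each child slot possibly empty) number C_13. So A = C_13 = 742900.
Ways to associate a product of 12 factors correspond to binary trees on 12 leaves, so the count is C_11. So B = C_11 = 58786.
Ballot sequences with n votes each where one side never trails are Dyck words, counted by C_n; here n = 11. So D = C_11 = 58786.
A + B − D = 742900 + 58786 − 58786 = 742900.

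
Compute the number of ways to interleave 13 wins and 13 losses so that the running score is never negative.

Reading a vote for the leader as '(' and for the other as ')' turns such a sequence into a balanced string of 13 pairs, so the count is C_13.
C_13 = C_12 · 2(2·12+1)/(12+2) = 208012 · 50/14 = 742900.

742900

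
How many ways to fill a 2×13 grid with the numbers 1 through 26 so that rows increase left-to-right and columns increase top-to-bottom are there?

By the hook-length formula (or a Dyck-path bijection), SYT of shape 2×13 number C_13.
C_13 = C(26,13)/14 = 10400600/14 = 742900.

742900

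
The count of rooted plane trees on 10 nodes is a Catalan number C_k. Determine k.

9

A rooted plane tree on 10 nodes has 9 edges, and such trees are counted by C_9.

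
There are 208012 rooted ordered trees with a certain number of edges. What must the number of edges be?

12

Rooted ordered trees with n edges are counted by C_n. The Catalan number equal to 208012 is C_12.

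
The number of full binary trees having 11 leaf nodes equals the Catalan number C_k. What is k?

Full binary trees with 11 leaves have 11−1 = 10 internal nodes, so there are C_10 of them.

10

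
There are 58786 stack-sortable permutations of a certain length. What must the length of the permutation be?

11

Stack-sortable permutations of [n] are counted by C_n; 58786 = C_11.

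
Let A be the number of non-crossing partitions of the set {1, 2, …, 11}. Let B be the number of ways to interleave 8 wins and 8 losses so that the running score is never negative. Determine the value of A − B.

The non-crossing partitions of [11] form a lattice of size C_11. So A = C_11 = 58786.
Reading a vote for the leader as '(' and for the other as ')' turns such a sequence into a balanced string of 8 pairs, so the count is C_8. So B = C_8 = 1430.
A − B = 58786 − 1430 = 57356.

57356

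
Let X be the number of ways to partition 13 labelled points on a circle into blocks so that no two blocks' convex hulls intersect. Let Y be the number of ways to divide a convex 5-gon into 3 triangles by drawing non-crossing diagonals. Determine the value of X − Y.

742895

The non-crossing partitions of [13] form a lattice of size C_13. So X = C_13 = 742900.
The number of triangulations of a 5-gon is the Catalan number C_3 (index = sides − 2). So Y = C_3 = 5.
X − Y = 742900 − 5 = 742895.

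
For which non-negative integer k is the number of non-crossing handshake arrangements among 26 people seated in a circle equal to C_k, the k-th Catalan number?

Non-crossing handshake pairings of 2n people are counted by C_n; 26 people gives n = 13.

13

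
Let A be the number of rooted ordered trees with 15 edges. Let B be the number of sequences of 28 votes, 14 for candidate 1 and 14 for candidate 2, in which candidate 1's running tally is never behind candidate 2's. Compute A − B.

7020405

Rooted ordered trees with n edges are counted by C_n; here n = 15. So A = C_15 = 9694845.
Ballot sequences with n votes each where one side never trails are Dyck words, counted by C_n; here n = 14. So B = C_14 = 2674440.
A − B = 9694845 − 2674440 = 7020405.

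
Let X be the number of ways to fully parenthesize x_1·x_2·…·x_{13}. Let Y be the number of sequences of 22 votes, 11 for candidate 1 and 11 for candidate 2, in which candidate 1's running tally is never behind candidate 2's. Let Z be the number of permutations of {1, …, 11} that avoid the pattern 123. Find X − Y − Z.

Bracketing 13 factors into binary products is counted by C_{13−1} = C_12. So X = C_12 = 208012.
Reading a vote for the leader as '(' and for the other as ')' turns such a sequence into a balanced string of 11 pairs, so the count is C_11. So Y = C_11 = 58786.
Permutations of [n] avoiding any single length-3 pattern are counted by C_n; here n = 11. So Z = C_11 = 58786.
X − Y − Z = 208012 − 58786 − 58786 = 90440.

90440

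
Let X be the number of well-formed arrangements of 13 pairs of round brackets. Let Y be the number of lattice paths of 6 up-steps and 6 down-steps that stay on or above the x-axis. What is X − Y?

A balanced arrangement of 13 bracket pairs is a Dyck word of semilength 13, so the count is C_13. So X = C_13 = 742900.
A Dyck path with 6 up-steps and 6 down-steps has semilength 6, so there are C_6 of them. So Y = C_6 = 132.
X − Y = 742900 − 132 = 742768.

742768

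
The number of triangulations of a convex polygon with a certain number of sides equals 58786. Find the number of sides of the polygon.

Triangulations of a convex m-gon are counted by C_{m−2}; 58786 = C_11.
So m − 2 = 11, giving m = 13 sides.

13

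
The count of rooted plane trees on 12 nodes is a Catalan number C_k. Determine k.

11

Rooted ordered (plane) trees on m nodes have m−1 edges and are counted by C_{m−1}; m = 12 gives C_11.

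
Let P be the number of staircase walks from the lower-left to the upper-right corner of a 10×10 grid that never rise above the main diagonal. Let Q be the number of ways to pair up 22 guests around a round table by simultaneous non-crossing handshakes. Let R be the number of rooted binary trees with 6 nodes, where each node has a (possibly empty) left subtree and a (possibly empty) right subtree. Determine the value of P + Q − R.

75450

Sub-diagonal monotone paths from (0,0) to (10,10) biject with Dyck paths of semilength 10, giving C_10. So P = C_10 = 16796.
Non-crossing handshake pairings of 2n people are counted by C_n; 22 people gives n = 11. So Q = C_11 = 58786.
Rooted binary trees with 6 nodes (each child slot possibly empty) number C_6. So R = C_6 = 132.
P + Q − R = 16796 + 58786 − 132 = 75450.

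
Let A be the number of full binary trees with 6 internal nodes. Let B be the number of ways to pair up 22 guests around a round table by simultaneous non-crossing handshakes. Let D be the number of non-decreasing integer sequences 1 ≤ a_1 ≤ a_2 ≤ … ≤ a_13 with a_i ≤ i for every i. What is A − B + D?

684246

The number of full binary trees on 6 internal nodes is the Catalan number C_6. So A = C_6 = 132.
With 22 = 2·11 people, non-crossing handshake pairings are non-crossing perfect matchings on a circle, counted by C_11. So B = C_11 = 58786.
Weakly increasing sequences with a_i ≤ i biject with Dyck paths of semilength 13, so there are C_13. So D = C_13 = 742900.
A − B + D = 132 − 58786 + 742900 = 684246.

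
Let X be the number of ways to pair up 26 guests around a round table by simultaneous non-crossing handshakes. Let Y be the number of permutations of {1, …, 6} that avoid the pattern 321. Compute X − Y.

742768

Non-crossing handshake pairings of 2n people are counted by C_n; 26 people gives n = 13. So X = C_13 = 742900.
For any fixed pattern of length 3, the pattern-avoiding permutations of [6] number C_6. So Y = C_6 = 132.
X − Y = 742900 − 132 = 742768.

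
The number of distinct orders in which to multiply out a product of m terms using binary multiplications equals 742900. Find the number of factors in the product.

14

Parenthesizations of m factors are counted by C_{m−1}, and C_13 = 742900.
So the index is 13, and the number of factors is 13 + 1 = 14.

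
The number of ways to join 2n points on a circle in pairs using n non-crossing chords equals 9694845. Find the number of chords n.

15

Non-crossing pairings of 2n points on a circle are counted by C_n. Since C_15 = 9694845, the index is 15.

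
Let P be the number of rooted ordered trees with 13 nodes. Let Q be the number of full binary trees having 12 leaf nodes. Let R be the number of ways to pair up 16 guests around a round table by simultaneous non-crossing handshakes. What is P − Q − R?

A rooted plane tree on 13 nodes has 12 edges, and such trees are counted by C_12. So P = C_12 = 208012.
Full binary trees with 12 leaves have 12−1 = 11 internal nodes, so there are C_11 of them. So Q = C_11 = 58786.
Non-crossing handshake pairings of 2n people are counted by C_n; 16 people gives n = 8. So R = C_8 = 1430.
P − Q − R = 208012 − 58786 − 1430 = 147796.

147796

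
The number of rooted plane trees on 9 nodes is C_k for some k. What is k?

A rooted plane tree on 9 nodes has 8 edges, and such trees are counted by C_8.

8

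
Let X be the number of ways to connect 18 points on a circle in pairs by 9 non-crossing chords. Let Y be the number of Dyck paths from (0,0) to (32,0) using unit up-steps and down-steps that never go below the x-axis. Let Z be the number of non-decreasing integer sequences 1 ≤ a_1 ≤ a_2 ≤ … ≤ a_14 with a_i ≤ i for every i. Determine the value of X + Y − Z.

Pairing 18 circle points by 9 non-crossing chords gives C_9 matchings. So X = C_9 = 4862.
Dyck paths of semilength n (length 2n) are counted by C_n; here n = 16. So Y = C_16 = 35357670.
Weakly increasing sequences with a_i ≤ i biject with Dyck paths of semilength 14, so there are C_14. So Z = C_14 = 2674440.
X + Y − Z = 4862 + 35357670 − 2674440 = 32688092.

32688092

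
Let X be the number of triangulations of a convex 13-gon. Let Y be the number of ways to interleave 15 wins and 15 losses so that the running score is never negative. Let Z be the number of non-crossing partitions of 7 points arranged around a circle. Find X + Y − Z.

Triangulations of a convex m-gon are counted by C_{m−2}; with m = 13 this is C_11. So X = C_11 = 58786.
Ballot sequences with n votes each where one side never trails are Dyck words, counted by C_n; here n = 15. So Y = C_15 = 9694845.
The non-crossing partitions of [7] form a lattice of size C_7. So Z = C_7 = 429.
X + Y − Z = 58786 + 9694845 − 429 = 9753202.

9753202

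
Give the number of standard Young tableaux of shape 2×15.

Standard Young tableaux of shape 2×n are counted by C_n; here n = 15.
C_15 = C(30,15)/16 = 155117520/16 = 9694845.

9694845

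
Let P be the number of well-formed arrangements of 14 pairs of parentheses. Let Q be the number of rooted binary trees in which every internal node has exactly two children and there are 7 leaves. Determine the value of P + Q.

2674572

Balanced strings of n pairs of brackets are counted by C_n; here n = 14. So P = C_14 = 2674440.
A full binary tree with L leaves has L−1 internal nodes and is counted by C_{L−1}; L = 7 gives C_6. So Q = C_6 = 132.
P + Q = 2674440 + 132 = 2674572.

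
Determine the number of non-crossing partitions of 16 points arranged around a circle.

Non-crossing partitions of an n-element set are counted by C_n; here n = 16.
C_16 = C(32,16)/17 = 601080390/17 = 35357670.

35357670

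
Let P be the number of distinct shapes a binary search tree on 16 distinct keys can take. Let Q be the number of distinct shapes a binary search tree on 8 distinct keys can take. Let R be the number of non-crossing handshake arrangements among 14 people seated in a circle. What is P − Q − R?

35355811

There are C_n binary search tree shapes on n keys; with n = 16 that is C_16. So P = C_16 = 35357670.
There are C_n binary search tree shapes on n keys; with n = 8 that is C_8. So Q = C_8 = 1430.
Non-crossing handshake pairings of 2n people are counted by C_n; 14 people gives n = 7. So R = C_7 = 429.
P − Q − R = 35357670 − 1430 − 429 = 35355811.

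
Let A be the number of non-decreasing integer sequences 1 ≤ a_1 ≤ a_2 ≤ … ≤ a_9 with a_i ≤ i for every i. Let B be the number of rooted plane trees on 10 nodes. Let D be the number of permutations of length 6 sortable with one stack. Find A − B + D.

Such sub-staircase sequences of length n are counted by C_n; here n = 9. So A = C_9 = 4862.
A rooted plane tree on 10 nodes has 9 edges, and such trees are counted by C_9. So B = C_9 = 4862.
Stack-sortable permutations are exactly the 231-avoiding ones, counted by C_n; here n = 6. So D = C_6 = 132.
A − B + D = 4862 − 4862 + 132 = 132.

132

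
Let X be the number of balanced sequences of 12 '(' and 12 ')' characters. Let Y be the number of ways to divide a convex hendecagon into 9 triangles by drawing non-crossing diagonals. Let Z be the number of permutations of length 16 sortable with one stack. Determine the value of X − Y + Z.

35560820

Balanced strings of n pairs of brackets are counted by C_n; here n = 12. So X = C_12 = 208012.
The number of triangulations of an 11-gon is the Catalan number C_9 (index = sides − 2). So Y = C_9 = 4862.
By Knuth's characterisation, the stack-sortable permutations of length 16 are the 231-avoiders, numbering C_16. So Z = C_16 = 35357670.
X − Y + Z = 208012 − 4862 + 35357670 = 35560820.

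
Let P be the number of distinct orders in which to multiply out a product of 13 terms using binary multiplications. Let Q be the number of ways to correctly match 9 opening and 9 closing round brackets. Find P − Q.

203150

Parenthesizations of m factors correspond to full binary trees with m leaves, counted by C_{m−1}; m = 13 gives C_12. So P = C_12 = 208012.
Balanced strings of n pairs of brackets are counted by C_n; here n = 9. So Q = C_9 = 4862.
P − Q = 208012 − 4862 = 203150.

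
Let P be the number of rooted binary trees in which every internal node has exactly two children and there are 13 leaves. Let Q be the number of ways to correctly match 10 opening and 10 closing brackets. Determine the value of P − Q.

Full binary trees with 13 leaves have 13−1 = 12 internal nodes, so there are C_12 of them. So P = C_12 = 208012.
A balanced arrangement of 10 bracket pairs is a Dyck word of semilength 10, so the count is C_10. So Q = C_10 = 16796.
P − Q = 208012 − 16796 = 191216.

191216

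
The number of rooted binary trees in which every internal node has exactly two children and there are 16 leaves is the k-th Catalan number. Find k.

15

A full binary tree with L leaves has L−1 internal nodes and is counted by C_{L−1}; L = 16 gives C_15.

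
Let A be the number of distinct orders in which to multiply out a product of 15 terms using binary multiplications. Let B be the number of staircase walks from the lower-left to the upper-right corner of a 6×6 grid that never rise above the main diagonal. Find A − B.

2674308

Bracketing 15 factors into binary products is counted by C_{15−1} = C_14. So A = C_14 = 2674440.
Sub-diagonal monotone paths from (0,0) to (6,6) biject with Dyck paths of semilength 6, giving C_6. So B = C_6 = 132.
A − B = 2674440 − 132 = 2674308.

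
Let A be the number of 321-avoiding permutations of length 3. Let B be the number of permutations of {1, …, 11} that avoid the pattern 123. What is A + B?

For any fixed pattern of length 3, the pattern-avoiding permutations of [3] number C_3. So A = C_3 = 5.
Permutations of [n] avoiding any single length-3 pattern are counted by C_n; here n = 11. So B = C_11 = 58786.
A + B = 5 + 58786 = 58791.

58791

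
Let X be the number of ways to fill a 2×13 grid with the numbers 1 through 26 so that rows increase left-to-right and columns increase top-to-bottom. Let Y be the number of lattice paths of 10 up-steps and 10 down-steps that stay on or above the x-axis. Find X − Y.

726104

Standard Young tableaux of shape 2×n are counted by C_n; here n = 13. So X = C_13 = 742900.
Paths of 10 up- and 10 down-steps that never dip below the axis are Dyck paths; their count is C_10. So Y = C_10 = 16796.
X − Y = 742900 − 16796 = 726104.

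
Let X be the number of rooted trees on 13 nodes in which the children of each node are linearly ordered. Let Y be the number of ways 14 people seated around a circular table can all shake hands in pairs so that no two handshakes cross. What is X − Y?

207583

Rooted ordered (plane) trees on m nodes have m−1 edges and are counted by C_{m−1}; m = 13 gives C_12. So X = C_12 = 208012.
With 14 = 2·7 people, non-crossing handshake pairings are non-crossing perfect matchings on a circle, counted by C_7. So Y = C_7 = 429.
X − Y = 208012 − 429 = 207583.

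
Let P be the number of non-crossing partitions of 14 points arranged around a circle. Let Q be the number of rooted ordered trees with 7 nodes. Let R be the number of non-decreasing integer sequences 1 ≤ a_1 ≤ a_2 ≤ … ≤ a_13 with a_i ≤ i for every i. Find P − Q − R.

1931408

Non-crossing partitions of an n-element set are counted by C_n; here n = 14. So P = C_14 = 2674440.
A rooted plane tree on 7 nodes has 6 edges, and such trees are counted by C_6. So Q = C_6 = 132.
Weakly increasing sequences with a_i ≤ i biject with Dyck paths of semilength 13, so there are C_13. So R = C_13 = 742900.
P − Q − R = 2674440 − 132 − 742900 = 1931408.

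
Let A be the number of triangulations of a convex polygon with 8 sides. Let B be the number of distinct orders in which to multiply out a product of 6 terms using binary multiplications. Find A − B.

90

The number of triangulations of an 8-gon is the Catalan number C_6 (index = sides − 2). So A = C_6 = 132.
Ways to associate a product of 6 factors correspond to binary trees on 6 leaves, so the count is C_5. So B = C_5 = 42.
A − B = 132 − 42 = 90.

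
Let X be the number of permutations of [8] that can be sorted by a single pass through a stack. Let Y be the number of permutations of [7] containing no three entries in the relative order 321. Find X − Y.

1001

By Knuth's characterisation, the stack-sortable permutations of length 8 are the 231-avoiders, numbering C_8. So X = C_8 = 1430.
Permutations of [n] avoiding any single length-3 pattern are counted by C_n; here n = 7. So Y = C_7 = 429.
X − Y = 1430 − 429 = 1001.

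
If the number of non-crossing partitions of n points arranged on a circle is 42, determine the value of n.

Non-crossing partitions of [n] are counted by C_n; 42 = C_5.

5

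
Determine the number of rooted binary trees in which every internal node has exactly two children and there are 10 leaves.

A full binary tree with L leaves has L−1 internal nodes and is counted by C_{L−1}; L = 10 gives C_9.
C_9 = 4862.

4862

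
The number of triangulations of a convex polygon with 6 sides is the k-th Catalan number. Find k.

Triangulations of a convex m-gon are counted by C_{m−2}; with m = 6 this is C_4.

4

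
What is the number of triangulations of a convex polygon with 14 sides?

208012

The number of triangulations of a 14-gon is the Catalan number C_12 (index = sides − 2).
C_12 = C(24,12)/13 = 2704156/13 = 208012.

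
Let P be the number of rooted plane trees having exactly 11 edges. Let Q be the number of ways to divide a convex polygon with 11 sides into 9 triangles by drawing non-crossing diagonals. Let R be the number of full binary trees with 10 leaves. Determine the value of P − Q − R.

A rooted plane tree with 11 edges has 12 nodes, and the count is C_11. So P = C_11 = 58786.
Triangulations of a convex m-gon are counted by C_{m−2}; with m = 11 this is C_9. So Q = C_9 = 4862.
A full binary tree with L leaves has L−1 internal nodes and is counted by C_{L−1}; L = 10 gives C_9. So R = C_9 = 4862.
P − Q − R = 58786 − 4862 − 4862 = 49062.

49062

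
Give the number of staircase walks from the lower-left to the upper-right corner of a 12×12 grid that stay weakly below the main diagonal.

208012

Sub-diagonal monotone paths from (0,0) to (12,12) biject with Dyck paths of semilength 12, giving C_12.
C_12 = C_11 · 2(2·11+1)/(11+2) = 58786 · 46/13 = 208012.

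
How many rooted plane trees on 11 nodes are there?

16796

A rooted plane tree on 11 nodes has 10 edges, and such trees are counted by C_10.
C_10 = 16796.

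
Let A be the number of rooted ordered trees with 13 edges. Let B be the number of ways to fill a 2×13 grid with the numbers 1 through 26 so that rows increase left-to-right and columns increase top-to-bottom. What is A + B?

1485800

A rooted plane tree with 13 edges has 14 nodes, and the count is C_13. So A = C_13 = 742900.
By the hook-length formula (or a Dyck-path bijection), SYT of shape 2×13 number C_13. So B = C_13 = 742900.
A + B = 742900 + 742900 = 1485800.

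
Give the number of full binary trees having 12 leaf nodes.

58786

A full binary tree with L leaves has L−1 internal nodes and is counted by C_{L−1}; L = 12 gives C_11.
C_11 = C(22,11)/12 = 705432/12 = 58786.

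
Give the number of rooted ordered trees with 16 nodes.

Rooted ordered (plane) trees on m nodes have m−1 edges and are counted by C_{m−1}; m = 16 gives C_15.
C_15 = 9694845.

9694845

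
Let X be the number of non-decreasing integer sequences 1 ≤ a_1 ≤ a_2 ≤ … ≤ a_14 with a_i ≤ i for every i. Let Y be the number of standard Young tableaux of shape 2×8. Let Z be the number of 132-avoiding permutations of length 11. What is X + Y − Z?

Such sub-staircase sequences of length n are counted by C_n; here n = 14. So X = C_14 = 2674440.
Standard Young tableaux of shape 2×n are counted by C_n; here n = 8. So Y = C_8 = 1430.
Permutations of [n] avoiding any single length-3 pattern are counted by C_n; here n = 11. So Z = C_11 = 58786.
X + Y − Z = 2674440 + 1430 − 58786 = 2617084.

2617084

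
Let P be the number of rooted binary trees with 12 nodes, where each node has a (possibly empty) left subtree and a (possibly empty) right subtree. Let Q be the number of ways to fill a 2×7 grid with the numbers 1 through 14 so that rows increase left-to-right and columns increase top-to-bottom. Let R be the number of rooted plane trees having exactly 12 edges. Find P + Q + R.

416453

Binary trees (left/right distinguished) on n nodes are counted by C_n; here n = 12. So P = C_12 = 208012.
By the hook-length formula (or a Dyck-path bijection), SYT of shape 2×7 number C_7. So Q = C_7 = 429.
A rooted plane tree with 12 edges has 13 nodes, and the count is C_12. So R = C_12 = 208012.
P + Q + R = 208012 + 429 + 208012 = 416453.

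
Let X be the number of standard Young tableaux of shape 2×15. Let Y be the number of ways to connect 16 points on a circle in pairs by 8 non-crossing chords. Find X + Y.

Standard Young tableaux of shape 2×n are counted by C_n; here n = 15. So X = C_15 = 9694845.
Pairing 16 circle points by 8 non-crossing chords gives C_8 matchings. So Y = C_8 = 1430.
X + Y = 9694845 + 1430 = 9696275.

9696275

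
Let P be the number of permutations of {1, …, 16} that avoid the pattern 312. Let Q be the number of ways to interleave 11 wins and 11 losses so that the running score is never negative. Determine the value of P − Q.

35298884

Permutations of [n] avoiding any single length-3 pattern are counted by C_n; here n = 16. So P = C_16 = 35357670.
Reading a vote for the leader as '(' and for the other as ')' turns such a sequence into a balanced string of 11 pairs, so the count is C_11. So Q = C_11 = 58786.
P − Q = 35357670 − 58786 = 35298884.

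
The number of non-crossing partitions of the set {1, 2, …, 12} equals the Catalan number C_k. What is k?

The non-crossing partitions of [12] form a lattice of size C_12.

12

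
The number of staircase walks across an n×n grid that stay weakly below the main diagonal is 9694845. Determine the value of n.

15

Such diagonal-avoiding paths in an n×n grid are counted by C_n. Since C_15 = 9694845, the index is 15.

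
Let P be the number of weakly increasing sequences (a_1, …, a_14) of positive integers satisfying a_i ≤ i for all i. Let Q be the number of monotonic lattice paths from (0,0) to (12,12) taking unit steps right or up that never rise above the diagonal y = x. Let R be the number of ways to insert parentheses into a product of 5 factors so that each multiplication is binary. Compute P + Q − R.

Such sub-staircase sequences of length n are counted by C_n; here n = 14. So P = C_14 = 2674440.
Monotone paths in an n×n grid that stay weakly below the diagonal are counted by C_n; here n = 12. So Q = C_12 = 208012.
Bracketing 5 factors into binary products is counted by C_{5−1} = C_4. So R = C_4 = 14.
P + Q − R = 2674440 + 208012 − 14 = 2882438.

2882438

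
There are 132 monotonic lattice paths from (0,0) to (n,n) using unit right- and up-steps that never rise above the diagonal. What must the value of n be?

Such diagonal-avoiding paths in an n×n grid are counted by C_n. Since C_6 = 132, the index is 6.

6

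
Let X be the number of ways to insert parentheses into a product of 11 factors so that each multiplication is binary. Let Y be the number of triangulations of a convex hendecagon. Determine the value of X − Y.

Parenthesizations of m factors correspond to full binary trees with m leaves, counted by C_{m−1}; m = 11 gives C_10. So X = C_10 = 16796.
Triangulations of a convex m-gon are counted by C_{m−2}; with m = 11 this is C_9. So Y = C_9 = 4862.
X − Y = 16796 − 4862 = 11934.

11934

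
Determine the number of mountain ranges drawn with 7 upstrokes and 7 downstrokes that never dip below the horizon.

429

Dyck paths of semilength n (length 2n) are counted by C_n; here n = 7.
C_7 = C_6 · 2(2·6+1)/(6+2) = 132 · 26/8 = 429.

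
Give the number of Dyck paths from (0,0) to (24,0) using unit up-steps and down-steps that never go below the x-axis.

Dyck paths of semilength n (length 2n) are counted by C_n; here n = 12.
C_12 = C(24,12)/13 = 2704156/13 = 208012.

208012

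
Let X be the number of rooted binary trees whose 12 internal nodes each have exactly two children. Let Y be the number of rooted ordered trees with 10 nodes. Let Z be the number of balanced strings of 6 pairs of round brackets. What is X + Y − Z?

The number of full binary trees on 12 internal nodes is the Catalan number C_12. So X = C_12 = 208012.
Rooted ordered (plane) trees on m nodes have m−1 edges and are counted by C_{m−1}; m = 10 gives C_9. So Y = C_9 = 4862.
With 6 pairs the number of balanced bracket strings is the Catalan number C_6. So Z = C_6 = 132.
X + Y − Z = 208012 + 4862 − 132 = 212742.

212742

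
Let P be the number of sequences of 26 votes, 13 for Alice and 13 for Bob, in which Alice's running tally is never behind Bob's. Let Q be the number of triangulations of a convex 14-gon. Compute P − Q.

534888

Ballot sequences with n votes each where one side never trails are Dyck words, counted by C_n; here n = 13. So P = C_13 = 742900.
A convex 14-gon is triangulated into 12 triangles, and the number of such triangulations is the Catalan number C_{14−2} = C_12. So Q = C_12 = 208012.
P − Q = 742900 − 208012 = 534888.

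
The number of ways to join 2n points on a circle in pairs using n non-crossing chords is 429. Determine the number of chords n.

7

Non-crossing pairings of 2n points on a circle are counted by C_n. Since C_7 = 429, the index is 7.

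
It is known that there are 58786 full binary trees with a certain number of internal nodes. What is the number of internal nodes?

Full binary trees with n internal nodes are counted by C_n. Since C_11 = 58786, the index is 11.

11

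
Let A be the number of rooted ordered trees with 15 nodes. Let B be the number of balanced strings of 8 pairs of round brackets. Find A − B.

2673010

A rooted plane tree on 15 nodes has 14 edges, and such trees are counted by C_14. So A = C_14 = 2674440.
With 8 pairs the number of balanced bracket strings is the Catalan number C_8. So B = C_8 = 1430.
A − B = 2674440 − 1430 = 2673010.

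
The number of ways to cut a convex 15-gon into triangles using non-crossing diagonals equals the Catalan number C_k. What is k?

A convex 15-gon is triangulated into 13 triangles, and the number of such triangulations is the Catalan number C_{15−2} = C_13.

13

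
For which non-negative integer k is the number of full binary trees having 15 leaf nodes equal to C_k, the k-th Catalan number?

14

Full binary trees with 15 leaves have 15−1 = 14 internal nodes, so there are C_14 of them.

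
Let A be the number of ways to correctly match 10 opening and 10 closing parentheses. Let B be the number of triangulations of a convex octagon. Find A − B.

16664

With 10 pairs the number of balanced bracket strings is the Catalan number C_10. So A = C_10 = 16796.
Triangulations of a convex m-gon are counted by C_{m−2}; with m = 8 this is C_6. So B = C_6 = 132.
A − B = 16796 − 132 = 16664.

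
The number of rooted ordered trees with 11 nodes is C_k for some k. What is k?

10

A rooted plane tree on 11 nodes has 10 edges, and such trees are counted by C_10.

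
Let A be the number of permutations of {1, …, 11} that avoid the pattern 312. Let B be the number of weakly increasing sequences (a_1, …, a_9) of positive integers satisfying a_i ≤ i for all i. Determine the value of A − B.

53924

For any fixed pattern of length 3, the pattern-avoiding permutations of [11] number C_11. So A = C_11 = 58786.
Such sub-staircase sequences of length n are counted by C_n; here n = 9. So B = C_9 = 4862.
A − B = 58786 − 4862 = 53924.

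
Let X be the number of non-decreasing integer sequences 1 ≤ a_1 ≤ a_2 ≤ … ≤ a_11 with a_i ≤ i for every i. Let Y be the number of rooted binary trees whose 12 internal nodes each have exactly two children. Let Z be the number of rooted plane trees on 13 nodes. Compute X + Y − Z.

Such sub-staircase sequences of length n are counted by C_n; here n = 11. So X = C_11 = 58786.
Full binary trees with n internal nodes are counted by C_n; here n = 12. So Y = C_12 = 208012.
Rooted ordered (plane) trees on m nodes have m−1 edges and are counted by C_{m−1}; m = 13 gives C_12. So Z = C_12 = 208012.
X + Y − Z = 58786 + 208012 − 208012 = 58786.

58786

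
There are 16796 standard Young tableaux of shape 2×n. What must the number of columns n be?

Standard Young tableaux of shape 2×n are counted by C_n. Since C_10 = 16796, the index is 10.

10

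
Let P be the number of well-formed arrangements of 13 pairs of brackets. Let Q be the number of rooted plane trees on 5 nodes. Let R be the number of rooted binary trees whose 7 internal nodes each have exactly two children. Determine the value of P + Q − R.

742485

Balanced strings of n pairs of brackets are counted by C_n; here n = 13. So P = C_13 = 742900.
Rooted ordered (plane) trees on m nodes have m−1 edges and are counted by C_{m−1}; m = 5 gives C_4. So Q = C_4 = 14.
Full binary trees with n internal nodes are counted by C_n; here n = 7. So R = C_7 = 429.
P + Q − R = 742900 + 14 − 429 = 742485.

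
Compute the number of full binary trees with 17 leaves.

35357670

A full binary tree with L leaves has L−1 internal nodes and is counted by C_{L−1}; L = 17 gives C_16.
C_16 = 35357670.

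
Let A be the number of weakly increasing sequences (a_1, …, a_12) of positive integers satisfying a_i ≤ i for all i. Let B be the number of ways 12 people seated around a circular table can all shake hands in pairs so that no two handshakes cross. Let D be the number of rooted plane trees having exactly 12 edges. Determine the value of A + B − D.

132

Such sub-staircase sequences of length n are counted by C_n; here n = 12. So A = C_12 = 208012.
With 12 = 2·6 people, non-crossing handshake pairings are non-crossing perfect matchings on a circle, counted by C_6. So B = C_6 = 132.
A rooted plane tree with 12 edges has 13 nodes, and the count is C_12. So D = C_12 = 208012.
A + B − D = 208012 + 132 − 208012 = 132.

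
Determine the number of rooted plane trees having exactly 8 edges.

A rooted plane tree with 8 edges has 9 nodes, and the count is C_8.
C_8 = C(16,8)/9 = 12870/9 = 1430.

1430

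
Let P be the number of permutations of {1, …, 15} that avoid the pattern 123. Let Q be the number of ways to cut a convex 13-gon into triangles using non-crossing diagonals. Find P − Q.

9636059

For any fixed pattern of length 3, the pattern-avoiding permutations of [15] number C_15. So P = C_15 = 9694845.
Triangulations of a convex m-gon are counted by C_{m−2}; with m = 13 this is C_11. So Q = C_11 = 58786.
P − Q = 9694845 − 58786 = 9636059.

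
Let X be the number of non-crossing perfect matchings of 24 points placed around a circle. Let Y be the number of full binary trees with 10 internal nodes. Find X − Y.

191216

Pairing 24 circle points by 12 non-crossing chords gives C_12 matchings. So X = C_12 = 208012.
The number of full binary trees on 10 internal nodes is the Catalan number C_10. So Y = C_10 = 16796.
X − Y = 208012 − 16796 = 191216.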